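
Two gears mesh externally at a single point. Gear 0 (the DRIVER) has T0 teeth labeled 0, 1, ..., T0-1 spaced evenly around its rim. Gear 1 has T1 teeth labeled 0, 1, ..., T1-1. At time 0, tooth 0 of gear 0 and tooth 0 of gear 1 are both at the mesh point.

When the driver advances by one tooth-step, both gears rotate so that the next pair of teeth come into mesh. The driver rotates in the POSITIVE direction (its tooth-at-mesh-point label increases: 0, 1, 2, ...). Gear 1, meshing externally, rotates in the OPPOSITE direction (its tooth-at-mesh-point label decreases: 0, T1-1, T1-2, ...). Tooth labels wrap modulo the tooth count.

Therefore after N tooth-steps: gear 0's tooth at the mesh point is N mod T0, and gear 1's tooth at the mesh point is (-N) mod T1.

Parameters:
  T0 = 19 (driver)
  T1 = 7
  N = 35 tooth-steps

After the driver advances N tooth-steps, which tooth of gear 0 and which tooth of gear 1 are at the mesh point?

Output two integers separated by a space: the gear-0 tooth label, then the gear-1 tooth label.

Answer: 16 0

Derivation:
Gear 0 (driver, T0=19): tooth at mesh = N mod T0
  35 = 1 * 19 + 16, so 35 mod 19 = 16
  gear 0 tooth = 16
Gear 1 (driven, T1=7): tooth at mesh = (-N) mod T1
  35 = 5 * 7 + 0, so 35 mod 7 = 0
  (-35) mod 7 = 0
Mesh after 35 steps: gear-0 tooth 16 meets gear-1 tooth 0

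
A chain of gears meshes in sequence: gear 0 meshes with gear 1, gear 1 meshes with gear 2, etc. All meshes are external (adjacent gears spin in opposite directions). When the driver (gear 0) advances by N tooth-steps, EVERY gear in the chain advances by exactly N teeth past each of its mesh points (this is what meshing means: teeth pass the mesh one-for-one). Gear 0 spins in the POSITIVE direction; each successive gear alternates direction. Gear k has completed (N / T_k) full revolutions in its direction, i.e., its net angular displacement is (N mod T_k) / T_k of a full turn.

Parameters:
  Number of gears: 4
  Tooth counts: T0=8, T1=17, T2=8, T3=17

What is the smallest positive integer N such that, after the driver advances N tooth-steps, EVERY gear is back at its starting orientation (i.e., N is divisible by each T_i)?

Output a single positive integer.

Answer: 136

Derivation:
Gear k returns to start when N is a multiple of T_k.
All gears at start simultaneously when N is a common multiple of [8, 17, 8, 17]; the smallest such N is lcm(8, 17, 8, 17).
Start: lcm = T0 = 8
Fold in T1=17: gcd(8, 17) = 1; lcm(8, 17) = 8 * 17 / 1 = 136 / 1 = 136
Fold in T2=8: gcd(136, 8) = 8; lcm(136, 8) = 136 * 8 / 8 = 1088 / 8 = 136
Fold in T3=17: gcd(136, 17) = 17; lcm(136, 17) = 136 * 17 / 17 = 2312 / 17 = 136
Full cycle length = 136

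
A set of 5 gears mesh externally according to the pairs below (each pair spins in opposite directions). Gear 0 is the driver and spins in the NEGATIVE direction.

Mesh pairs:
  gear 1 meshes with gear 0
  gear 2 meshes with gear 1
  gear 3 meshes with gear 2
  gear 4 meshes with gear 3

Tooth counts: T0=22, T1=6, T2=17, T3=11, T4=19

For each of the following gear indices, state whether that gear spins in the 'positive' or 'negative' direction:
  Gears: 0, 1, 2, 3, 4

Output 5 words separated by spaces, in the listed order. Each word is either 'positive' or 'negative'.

Gear 0 (driver): negative (depth 0)
  gear 1: meshes with gear 0 -> depth 1 -> positive (opposite of gear 0)
  gear 2: meshes with gear 1 -> depth 2 -> negative (opposite of gear 1)
  gear 3: meshes with gear 2 -> depth 3 -> positive (opposite of gear 2)
  gear 4: meshes with gear 3 -> depth 4 -> negative (opposite of gear 3)
Queried indices 0, 1, 2, 3, 4 -> negative, positive, negative, positive, negative

Answer: negative positive negative positive negative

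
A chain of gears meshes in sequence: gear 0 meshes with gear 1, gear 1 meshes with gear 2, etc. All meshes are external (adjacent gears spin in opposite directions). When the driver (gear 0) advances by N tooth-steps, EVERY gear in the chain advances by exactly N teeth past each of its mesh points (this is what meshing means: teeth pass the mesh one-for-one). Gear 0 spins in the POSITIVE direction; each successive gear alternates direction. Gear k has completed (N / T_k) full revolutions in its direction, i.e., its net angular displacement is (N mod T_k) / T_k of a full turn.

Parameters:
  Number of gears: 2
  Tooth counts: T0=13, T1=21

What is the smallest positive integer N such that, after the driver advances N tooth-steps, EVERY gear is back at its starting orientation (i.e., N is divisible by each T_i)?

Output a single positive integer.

Gear k returns to start when N is a multiple of T_k.
All gears at start simultaneously when N is a common multiple of [13, 21]; the smallest such N is lcm(13, 21).
Start: lcm = T0 = 13
Fold in T1=21: gcd(13, 21) = 1; lcm(13, 21) = 13 * 21 / 1 = 273 / 1 = 273
Full cycle length = 273

Answer: 273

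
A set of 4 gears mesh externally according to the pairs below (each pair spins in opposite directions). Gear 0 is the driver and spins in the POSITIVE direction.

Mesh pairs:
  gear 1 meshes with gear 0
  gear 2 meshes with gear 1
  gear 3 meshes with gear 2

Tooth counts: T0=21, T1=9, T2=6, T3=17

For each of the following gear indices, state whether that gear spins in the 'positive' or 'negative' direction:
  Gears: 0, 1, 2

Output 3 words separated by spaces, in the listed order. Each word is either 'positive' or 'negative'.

Gear 0 (driver): positive (depth 0)
  gear 1: meshes with gear 0 -> depth 1 -> negative (opposite of gear 0)
  gear 2: meshes with gear 1 -> depth 2 -> positive (opposite of gear 1)
  gear 3: meshes with gear 2 -> depth 3 -> negative (opposite of gear 2)
Queried indices 0, 1, 2 -> positive, negative, positive

Answer: positive negative positive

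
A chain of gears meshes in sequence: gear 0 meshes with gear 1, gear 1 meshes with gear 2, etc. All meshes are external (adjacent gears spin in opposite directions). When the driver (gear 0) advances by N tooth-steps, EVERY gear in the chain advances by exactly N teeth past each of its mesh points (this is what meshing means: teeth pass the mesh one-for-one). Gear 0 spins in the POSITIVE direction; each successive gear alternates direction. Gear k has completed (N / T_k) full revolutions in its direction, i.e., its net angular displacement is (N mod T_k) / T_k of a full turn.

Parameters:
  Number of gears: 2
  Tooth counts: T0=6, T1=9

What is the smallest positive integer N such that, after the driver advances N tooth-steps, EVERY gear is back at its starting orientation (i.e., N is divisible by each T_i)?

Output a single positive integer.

Gear k returns to start when N is a multiple of T_k.
All gears at start simultaneously when N is a common multiple of [6, 9]; the smallest such N is lcm(6, 9).
Start: lcm = T0 = 6
Fold in T1=9: gcd(6, 9) = 3; lcm(6, 9) = 6 * 9 / 3 = 54 / 3 = 18
Full cycle length = 18

Answer: 18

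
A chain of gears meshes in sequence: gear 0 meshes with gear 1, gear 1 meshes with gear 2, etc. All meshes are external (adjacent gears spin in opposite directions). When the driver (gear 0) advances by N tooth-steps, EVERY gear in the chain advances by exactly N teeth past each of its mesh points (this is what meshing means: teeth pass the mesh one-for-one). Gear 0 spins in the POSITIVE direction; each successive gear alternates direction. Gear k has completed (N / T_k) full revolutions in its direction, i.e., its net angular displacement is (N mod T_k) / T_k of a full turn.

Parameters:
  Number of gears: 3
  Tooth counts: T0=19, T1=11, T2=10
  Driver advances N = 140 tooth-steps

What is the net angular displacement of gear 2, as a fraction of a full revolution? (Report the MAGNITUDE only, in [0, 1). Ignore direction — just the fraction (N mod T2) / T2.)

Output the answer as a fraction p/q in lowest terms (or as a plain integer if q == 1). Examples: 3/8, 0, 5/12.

Chain of 3 gears, tooth counts: [19, 11, 10]
  gear 0: T0=19, direction=positive, advance = 140 mod 19 = 7 teeth = 7/19 turn
  gear 1: T1=11, direction=negative, advance = 140 mod 11 = 8 teeth = 8/11 turn
  gear 2: T2=10, direction=positive, advance = 140 mod 10 = 0 teeth = 0/10 turn
Gear 2: 140 mod 10 = 0
Fraction = 0 / 10 = 0/1 (gcd(0,10)=10) = 0

Answer: 0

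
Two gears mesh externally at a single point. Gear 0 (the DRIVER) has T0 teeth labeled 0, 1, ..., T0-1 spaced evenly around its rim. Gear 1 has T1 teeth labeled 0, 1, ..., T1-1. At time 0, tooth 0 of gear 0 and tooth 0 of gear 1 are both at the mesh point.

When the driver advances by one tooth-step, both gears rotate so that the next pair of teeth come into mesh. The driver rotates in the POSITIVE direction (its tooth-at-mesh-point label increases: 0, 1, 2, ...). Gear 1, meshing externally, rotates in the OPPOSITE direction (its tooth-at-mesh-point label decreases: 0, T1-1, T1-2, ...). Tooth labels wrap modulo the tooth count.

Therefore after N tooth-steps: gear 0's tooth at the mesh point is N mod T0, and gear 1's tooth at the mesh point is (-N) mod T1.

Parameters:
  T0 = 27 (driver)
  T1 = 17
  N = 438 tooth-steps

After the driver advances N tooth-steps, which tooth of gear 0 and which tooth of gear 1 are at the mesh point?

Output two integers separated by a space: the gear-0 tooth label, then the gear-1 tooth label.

Gear 0 (driver, T0=27): tooth at mesh = N mod T0
  438 = 16 * 27 + 6, so 438 mod 27 = 6
  gear 0 tooth = 6
Gear 1 (driven, T1=17): tooth at mesh = (-N) mod T1
  438 = 25 * 17 + 13, so 438 mod 17 = 13
  (-438) mod 17 = (-13) mod 17 = 17 - 13 = 4
Mesh after 438 steps: gear-0 tooth 6 meets gear-1 tooth 4

Answer: 6 4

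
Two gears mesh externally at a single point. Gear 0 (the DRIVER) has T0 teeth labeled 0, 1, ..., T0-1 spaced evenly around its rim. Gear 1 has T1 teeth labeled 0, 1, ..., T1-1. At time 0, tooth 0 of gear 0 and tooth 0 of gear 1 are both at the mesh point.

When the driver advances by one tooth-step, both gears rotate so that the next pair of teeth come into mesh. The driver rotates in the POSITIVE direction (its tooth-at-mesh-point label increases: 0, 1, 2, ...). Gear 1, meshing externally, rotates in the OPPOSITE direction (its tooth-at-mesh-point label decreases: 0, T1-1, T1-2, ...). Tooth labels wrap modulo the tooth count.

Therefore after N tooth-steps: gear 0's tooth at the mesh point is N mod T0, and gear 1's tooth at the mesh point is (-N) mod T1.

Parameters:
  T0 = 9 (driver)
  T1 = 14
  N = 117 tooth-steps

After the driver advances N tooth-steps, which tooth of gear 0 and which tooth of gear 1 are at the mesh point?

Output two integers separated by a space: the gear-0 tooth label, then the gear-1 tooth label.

Answer: 0 9

Derivation:
Gear 0 (driver, T0=9): tooth at mesh = N mod T0
  117 = 13 * 9 + 0, so 117 mod 9 = 0
  gear 0 tooth = 0
Gear 1 (driven, T1=14): tooth at mesh = (-N) mod T1
  117 = 8 * 14 + 5, so 117 mod 14 = 5
  (-117) mod 14 = (-5) mod 14 = 14 - 5 = 9
Mesh after 117 steps: gear-0 tooth 0 meets gear-1 tooth 9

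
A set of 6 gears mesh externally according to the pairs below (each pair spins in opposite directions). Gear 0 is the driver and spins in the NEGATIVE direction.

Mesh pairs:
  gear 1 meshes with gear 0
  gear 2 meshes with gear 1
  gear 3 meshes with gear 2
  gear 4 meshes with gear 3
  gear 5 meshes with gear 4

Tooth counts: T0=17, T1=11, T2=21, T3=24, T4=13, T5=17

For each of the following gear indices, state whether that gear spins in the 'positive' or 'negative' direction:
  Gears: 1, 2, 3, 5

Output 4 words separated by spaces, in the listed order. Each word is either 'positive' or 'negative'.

Gear 0 (driver): negative (depth 0)
  gear 1: meshes with gear 0 -> depth 1 -> positive (opposite of gear 0)
  gear 2: meshes with gear 1 -> depth 2 -> negative (opposite of gear 1)
  gear 3: meshes with gear 2 -> depth 3 -> positive (opposite of gear 2)
  gear 4: meshes with gear 3 -> depth 4 -> negative (opposite of gear 3)
  gear 5: meshes with gear 4 -> depth 5 -> positive (opposite of gear 4)
Queried indices 1, 2, 3, 5 -> positive, negative, positive, positive

Answer: positive negative positive positive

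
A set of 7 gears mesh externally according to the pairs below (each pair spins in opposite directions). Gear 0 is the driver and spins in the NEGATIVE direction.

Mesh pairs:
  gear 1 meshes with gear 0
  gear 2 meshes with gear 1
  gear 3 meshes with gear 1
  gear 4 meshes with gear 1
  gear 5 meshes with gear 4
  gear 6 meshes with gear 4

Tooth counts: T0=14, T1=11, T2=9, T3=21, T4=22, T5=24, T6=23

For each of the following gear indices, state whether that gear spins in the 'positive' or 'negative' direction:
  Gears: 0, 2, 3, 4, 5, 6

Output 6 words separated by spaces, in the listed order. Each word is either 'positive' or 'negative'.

Gear 0 (driver): negative (depth 0)
  gear 1: meshes with gear 0 -> depth 1 -> positive (opposite of gear 0)
  gear 2: meshes with gear 1 -> depth 2 -> negative (opposite of gear 1)
  gear 3: meshes with gear 1 -> depth 2 -> negative (opposite of gear 1)
  gear 4: meshes with gear 1 -> depth 2 -> negative (opposite of gear 1)
  gear 5: meshes with gear 4 -> depth 3 -> positive (opposite of gear 4)
  gear 6: meshes with gear 4 -> depth 3 -> positive (opposite of gear 4)
Queried indices 0, 2, 3, 4, 5, 6 -> negative, negative, negative, negative, positive, positive

Answer: negative negative negative negative positive positive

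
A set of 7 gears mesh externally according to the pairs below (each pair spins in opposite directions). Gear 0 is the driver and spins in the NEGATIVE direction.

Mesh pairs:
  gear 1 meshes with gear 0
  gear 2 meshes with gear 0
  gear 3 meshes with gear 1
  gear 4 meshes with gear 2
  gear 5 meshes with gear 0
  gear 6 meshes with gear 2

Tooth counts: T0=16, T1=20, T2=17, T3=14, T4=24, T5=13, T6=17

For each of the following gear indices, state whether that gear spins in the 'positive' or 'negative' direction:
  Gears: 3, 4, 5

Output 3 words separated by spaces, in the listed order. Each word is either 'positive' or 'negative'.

Answer: negative negative positive

Derivation:
Gear 0 (driver): negative (depth 0)
  gear 1: meshes with gear 0 -> depth 1 -> positive (opposite of gear 0)
  gear 2: meshes with gear 0 -> depth 1 -> positive (opposite of gear 0)
  gear 3: meshes with gear 1 -> depth 2 -> negative (opposite of gear 1)
  gear 4: meshes with gear 2 -> depth 2 -> negative (opposite of gear 2)
  gear 5: meshes with gear 0 -> depth 1 -> positive (opposite of gear 0)
  gear 6: meshes with gear 2 -> depth 2 -> negative (opposite of gear 2)
Queried indices 3, 4, 5 -> negative, negative, positive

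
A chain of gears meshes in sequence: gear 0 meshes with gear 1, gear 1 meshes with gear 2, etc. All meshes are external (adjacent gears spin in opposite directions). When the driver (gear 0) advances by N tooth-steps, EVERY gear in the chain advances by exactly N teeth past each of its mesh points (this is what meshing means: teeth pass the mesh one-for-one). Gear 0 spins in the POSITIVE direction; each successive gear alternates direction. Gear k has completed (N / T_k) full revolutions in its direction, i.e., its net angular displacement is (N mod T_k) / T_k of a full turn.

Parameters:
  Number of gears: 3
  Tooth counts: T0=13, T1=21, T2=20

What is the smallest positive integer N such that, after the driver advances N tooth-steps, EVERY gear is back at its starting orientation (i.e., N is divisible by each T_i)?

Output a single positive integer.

Gear k returns to start when N is a multiple of T_k.
All gears at start simultaneously when N is a common multiple of [13, 21, 20]; the smallest such N is lcm(13, 21, 20).
Start: lcm = T0 = 13
Fold in T1=21: gcd(13, 21) = 1; lcm(13, 21) = 13 * 21 / 1 = 273 / 1 = 273
Fold in T2=20: gcd(273, 20) = 1; lcm(273, 20) = 273 * 20 / 1 = 5460 / 1 = 5460
Full cycle length = 5460

Answer: 5460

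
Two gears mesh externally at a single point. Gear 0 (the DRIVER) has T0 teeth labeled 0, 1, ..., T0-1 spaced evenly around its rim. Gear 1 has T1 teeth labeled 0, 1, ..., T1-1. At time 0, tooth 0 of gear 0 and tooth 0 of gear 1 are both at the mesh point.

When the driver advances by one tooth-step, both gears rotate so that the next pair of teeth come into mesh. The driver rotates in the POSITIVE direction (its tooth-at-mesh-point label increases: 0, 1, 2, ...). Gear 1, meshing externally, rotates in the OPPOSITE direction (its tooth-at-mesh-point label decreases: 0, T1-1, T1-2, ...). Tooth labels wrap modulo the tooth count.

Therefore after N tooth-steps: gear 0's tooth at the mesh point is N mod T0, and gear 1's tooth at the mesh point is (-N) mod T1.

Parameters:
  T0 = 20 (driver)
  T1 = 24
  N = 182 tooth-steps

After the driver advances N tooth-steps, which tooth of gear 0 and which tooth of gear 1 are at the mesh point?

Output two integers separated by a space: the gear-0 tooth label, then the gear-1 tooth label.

Answer: 2 10

Derivation:
Gear 0 (driver, T0=20): tooth at mesh = N mod T0
  182 = 9 * 20 + 2, so 182 mod 20 = 2
  gear 0 tooth = 2
Gear 1 (driven, T1=24): tooth at mesh = (-N) mod T1
  182 = 7 * 24 + 14, so 182 mod 24 = 14
  (-182) mod 24 = (-14) mod 24 = 24 - 14 = 10
Mesh after 182 steps: gear-0 tooth 2 meets gear-1 tooth 10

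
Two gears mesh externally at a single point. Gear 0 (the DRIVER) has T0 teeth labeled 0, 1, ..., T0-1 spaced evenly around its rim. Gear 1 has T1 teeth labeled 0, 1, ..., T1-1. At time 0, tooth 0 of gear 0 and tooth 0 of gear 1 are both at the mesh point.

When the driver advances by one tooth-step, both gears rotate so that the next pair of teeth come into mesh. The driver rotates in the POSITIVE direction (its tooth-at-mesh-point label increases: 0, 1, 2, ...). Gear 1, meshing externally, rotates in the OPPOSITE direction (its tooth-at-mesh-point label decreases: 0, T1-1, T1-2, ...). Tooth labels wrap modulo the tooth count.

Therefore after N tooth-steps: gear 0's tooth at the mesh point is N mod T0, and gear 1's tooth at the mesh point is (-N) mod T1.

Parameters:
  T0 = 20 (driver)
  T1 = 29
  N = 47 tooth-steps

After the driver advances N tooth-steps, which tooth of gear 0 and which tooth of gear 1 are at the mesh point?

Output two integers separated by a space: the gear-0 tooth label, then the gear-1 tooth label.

Answer: 7 11

Derivation:
Gear 0 (driver, T0=20): tooth at mesh = N mod T0
  47 = 2 * 20 + 7, so 47 mod 20 = 7
  gear 0 tooth = 7
Gear 1 (driven, T1=29): tooth at mesh = (-N) mod T1
  47 = 1 * 29 + 18, so 47 mod 29 = 18
  (-47) mod 29 = (-18) mod 29 = 29 - 18 = 11
Mesh after 47 steps: gear-0 tooth 7 meets gear-1 tooth 11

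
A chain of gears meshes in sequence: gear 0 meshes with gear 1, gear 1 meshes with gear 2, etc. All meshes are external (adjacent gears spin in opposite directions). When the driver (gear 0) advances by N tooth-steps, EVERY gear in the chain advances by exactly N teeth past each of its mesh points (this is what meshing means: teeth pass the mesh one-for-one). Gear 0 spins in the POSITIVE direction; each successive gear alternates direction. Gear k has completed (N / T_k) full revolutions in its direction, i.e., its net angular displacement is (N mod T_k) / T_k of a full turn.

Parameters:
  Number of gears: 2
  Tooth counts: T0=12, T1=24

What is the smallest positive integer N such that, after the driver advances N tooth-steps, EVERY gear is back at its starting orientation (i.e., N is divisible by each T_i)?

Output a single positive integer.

Gear k returns to start when N is a multiple of T_k.
All gears at start simultaneously when N is a common multiple of [12, 24]; the smallest such N is lcm(12, 24).
Start: lcm = T0 = 12
Fold in T1=24: gcd(12, 24) = 12; lcm(12, 24) = 12 * 24 / 12 = 288 / 12 = 24
Full cycle length = 24

Answer: 24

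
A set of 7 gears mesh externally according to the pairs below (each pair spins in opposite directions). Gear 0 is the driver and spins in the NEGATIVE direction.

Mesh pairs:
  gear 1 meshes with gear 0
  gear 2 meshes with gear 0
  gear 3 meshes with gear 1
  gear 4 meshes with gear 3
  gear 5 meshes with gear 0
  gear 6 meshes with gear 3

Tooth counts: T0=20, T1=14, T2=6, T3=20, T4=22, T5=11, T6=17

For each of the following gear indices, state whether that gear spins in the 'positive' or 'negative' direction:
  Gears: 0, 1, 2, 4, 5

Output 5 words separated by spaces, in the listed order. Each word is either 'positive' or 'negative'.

Gear 0 (driver): negative (depth 0)
  gear 1: meshes with gear 0 -> depth 1 -> positive (opposite of gear 0)
  gear 2: meshes with gear 0 -> depth 1 -> positive (opposite of gear 0)
  gear 3: meshes with gear 1 -> depth 2 -> negative (opposite of gear 1)
  gear 4: meshes with gear 3 -> depth 3 -> positive (opposite of gear 3)
  gear 5: meshes with gear 0 -> depth 1 -> positive (opposite of gear 0)
  gear 6: meshes with gear 3 -> depth 3 -> positive (opposite of gear 3)
Queried indices 0, 1, 2, 4, 5 -> negative, positive, positive, positive, positive

Answer: negative positive positive positive positive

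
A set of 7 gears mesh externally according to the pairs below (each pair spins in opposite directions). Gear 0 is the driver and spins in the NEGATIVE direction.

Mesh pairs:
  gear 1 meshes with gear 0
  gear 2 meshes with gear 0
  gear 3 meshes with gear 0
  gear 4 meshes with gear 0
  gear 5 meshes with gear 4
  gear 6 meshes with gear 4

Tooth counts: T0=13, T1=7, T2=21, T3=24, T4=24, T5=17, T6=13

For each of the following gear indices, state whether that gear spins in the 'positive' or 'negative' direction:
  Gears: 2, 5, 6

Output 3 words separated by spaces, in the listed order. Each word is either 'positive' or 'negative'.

Answer: positive negative negative

Derivation:
Gear 0 (driver): negative (depth 0)
  gear 1: meshes with gear 0 -> depth 1 -> positive (opposite of gear 0)
  gear 2: meshes with gear 0 -> depth 1 -> positive (opposite of gear 0)
  gear 3: meshes with gear 0 -> depth 1 -> positive (opposite of gear 0)
  gear 4: meshes with gear 0 -> depth 1 -> positive (opposite of gear 0)
  gear 5: meshes with gear 4 -> depth 2 -> negative (opposite of gear 4)
  gear 6: meshes with gear 4 -> depth 2 -> negative (opposite of gear 4)
Queried indices 2, 5, 6 -> positive, negative, negative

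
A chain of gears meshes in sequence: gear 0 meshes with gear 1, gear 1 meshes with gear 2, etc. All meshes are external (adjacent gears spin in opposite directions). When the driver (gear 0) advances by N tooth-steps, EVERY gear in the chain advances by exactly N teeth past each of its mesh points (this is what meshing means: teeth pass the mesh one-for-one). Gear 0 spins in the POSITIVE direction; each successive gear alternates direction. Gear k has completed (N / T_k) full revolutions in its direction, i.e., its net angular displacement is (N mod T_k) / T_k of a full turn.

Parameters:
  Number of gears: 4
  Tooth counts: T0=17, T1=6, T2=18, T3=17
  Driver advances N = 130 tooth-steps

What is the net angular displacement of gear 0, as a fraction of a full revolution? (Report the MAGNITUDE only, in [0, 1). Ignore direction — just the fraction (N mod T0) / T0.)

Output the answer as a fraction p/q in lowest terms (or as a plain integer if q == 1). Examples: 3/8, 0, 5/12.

Answer: 11/17

Derivation:
Chain of 4 gears, tooth counts: [17, 6, 18, 17]
  gear 0: T0=17, direction=positive, advance = 130 mod 17 = 11 teeth = 11/17 turn
  gear 1: T1=6, direction=negative, advance = 130 mod 6 = 4 teeth = 4/6 turn
  gear 2: T2=18, direction=positive, advance = 130 mod 18 = 4 teeth = 4/18 turn
  gear 3: T3=17, direction=negative, advance = 130 mod 17 = 11 teeth = 11/17 turn
Gear 0: 130 mod 17 = 11
Fraction = 11 / 17 = 11/17 (gcd(11,17)=1) = 11/17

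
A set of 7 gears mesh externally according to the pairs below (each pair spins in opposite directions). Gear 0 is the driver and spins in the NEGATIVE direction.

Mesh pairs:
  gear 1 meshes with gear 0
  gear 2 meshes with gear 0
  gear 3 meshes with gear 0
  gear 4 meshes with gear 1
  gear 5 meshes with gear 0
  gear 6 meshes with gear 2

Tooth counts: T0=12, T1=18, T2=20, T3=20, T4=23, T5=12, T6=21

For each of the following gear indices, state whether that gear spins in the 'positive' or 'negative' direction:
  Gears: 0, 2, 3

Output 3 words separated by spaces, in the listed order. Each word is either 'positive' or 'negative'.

Answer: negative positive positive

Derivation:
Gear 0 (driver): negative (depth 0)
  gear 1: meshes with gear 0 -> depth 1 -> positive (opposite of gear 0)
  gear 2: meshes with gear 0 -> depth 1 -> positive (opposite of gear 0)
  gear 3: meshes with gear 0 -> depth 1 -> positive (opposite of gear 0)
  gear 4: meshes with gear 1 -> depth 2 -> negative (opposite of gear 1)
  gear 5: meshes with gear 0 -> depth 1 -> positive (opposite of gear 0)
  gear 6: meshes with gear 2 -> depth 2 -> negative (opposite of gear 2)
Queried indices 0, 2, 3 -> negative, positive, positive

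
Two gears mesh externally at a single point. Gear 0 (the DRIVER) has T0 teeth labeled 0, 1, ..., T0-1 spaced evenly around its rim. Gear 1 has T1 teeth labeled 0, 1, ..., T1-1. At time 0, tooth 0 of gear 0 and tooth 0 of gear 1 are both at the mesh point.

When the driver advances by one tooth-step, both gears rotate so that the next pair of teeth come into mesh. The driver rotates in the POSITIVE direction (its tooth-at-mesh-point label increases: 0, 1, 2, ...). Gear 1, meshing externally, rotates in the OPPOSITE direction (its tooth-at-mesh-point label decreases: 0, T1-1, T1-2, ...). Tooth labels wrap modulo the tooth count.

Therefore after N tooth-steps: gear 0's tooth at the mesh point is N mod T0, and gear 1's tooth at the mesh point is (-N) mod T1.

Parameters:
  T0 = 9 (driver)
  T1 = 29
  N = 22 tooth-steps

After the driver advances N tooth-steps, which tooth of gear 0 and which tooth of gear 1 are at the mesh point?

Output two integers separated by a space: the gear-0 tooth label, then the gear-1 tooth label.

Gear 0 (driver, T0=9): tooth at mesh = N mod T0
  22 = 2 * 9 + 4, so 22 mod 9 = 4
  gear 0 tooth = 4
Gear 1 (driven, T1=29): tooth at mesh = (-N) mod T1
  22 = 0 * 29 + 22, so 22 mod 29 = 22
  (-22) mod 29 = (-22) mod 29 = 29 - 22 = 7
Mesh after 22 steps: gear-0 tooth 4 meets gear-1 tooth 7

Answer: 4 7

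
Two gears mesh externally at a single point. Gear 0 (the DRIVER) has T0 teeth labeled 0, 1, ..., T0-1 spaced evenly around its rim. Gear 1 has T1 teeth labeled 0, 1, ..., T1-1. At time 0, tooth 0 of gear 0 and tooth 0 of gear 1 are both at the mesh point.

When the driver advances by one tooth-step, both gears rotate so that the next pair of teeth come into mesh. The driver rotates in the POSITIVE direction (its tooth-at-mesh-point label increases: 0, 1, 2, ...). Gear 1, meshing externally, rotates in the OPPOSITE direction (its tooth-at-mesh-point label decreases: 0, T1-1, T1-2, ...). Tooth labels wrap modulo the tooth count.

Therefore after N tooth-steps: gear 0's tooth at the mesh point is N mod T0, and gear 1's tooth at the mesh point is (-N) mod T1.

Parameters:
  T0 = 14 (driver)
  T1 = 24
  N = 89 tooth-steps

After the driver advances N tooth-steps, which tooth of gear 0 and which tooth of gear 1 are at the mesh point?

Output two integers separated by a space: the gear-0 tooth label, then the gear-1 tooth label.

Answer: 5 7

Derivation:
Gear 0 (driver, T0=14): tooth at mesh = N mod T0
  89 = 6 * 14 + 5, so 89 mod 14 = 5
  gear 0 tooth = 5
Gear 1 (driven, T1=24): tooth at mesh = (-N) mod T1
  89 = 3 * 24 + 17, so 89 mod 24 = 17
  (-89) mod 24 = (-17) mod 24 = 24 - 17 = 7
Mesh after 89 steps: gear-0 tooth 5 meets gear-1 tooth 7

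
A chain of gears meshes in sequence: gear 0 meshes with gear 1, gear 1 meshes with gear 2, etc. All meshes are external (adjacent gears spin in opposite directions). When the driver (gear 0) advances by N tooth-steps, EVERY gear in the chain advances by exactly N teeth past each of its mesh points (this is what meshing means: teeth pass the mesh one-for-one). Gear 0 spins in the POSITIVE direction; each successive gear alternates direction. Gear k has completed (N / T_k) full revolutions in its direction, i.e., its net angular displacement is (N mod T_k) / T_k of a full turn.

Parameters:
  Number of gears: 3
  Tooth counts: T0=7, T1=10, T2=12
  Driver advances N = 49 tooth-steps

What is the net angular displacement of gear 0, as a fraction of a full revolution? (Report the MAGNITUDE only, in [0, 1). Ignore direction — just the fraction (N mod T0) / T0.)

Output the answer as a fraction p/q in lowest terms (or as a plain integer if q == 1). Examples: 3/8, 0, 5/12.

Answer: 0

Derivation:
Chain of 3 gears, tooth counts: [7, 10, 12]
  gear 0: T0=7, direction=positive, advance = 49 mod 7 = 0 teeth = 0/7 turn
  gear 1: T1=10, direction=negative, advance = 49 mod 10 = 9 teeth = 9/10 turn
  gear 2: T2=12, direction=positive, advance = 49 mod 12 = 1 teeth = 1/12 turn
Gear 0: 49 mod 7 = 0
Fraction = 0 / 7 = 0/1 (gcd(0,7)=7) = 0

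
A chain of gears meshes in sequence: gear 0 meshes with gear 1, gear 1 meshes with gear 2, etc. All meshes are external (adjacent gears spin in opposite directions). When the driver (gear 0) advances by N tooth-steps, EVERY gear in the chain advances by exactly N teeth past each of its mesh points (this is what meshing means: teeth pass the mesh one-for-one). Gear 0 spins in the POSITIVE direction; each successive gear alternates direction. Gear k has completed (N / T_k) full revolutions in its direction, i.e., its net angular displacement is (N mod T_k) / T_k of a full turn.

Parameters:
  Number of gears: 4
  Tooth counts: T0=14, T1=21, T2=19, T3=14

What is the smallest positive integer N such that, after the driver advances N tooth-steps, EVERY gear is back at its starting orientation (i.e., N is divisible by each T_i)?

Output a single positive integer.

Answer: 798

Derivation:
Gear k returns to start when N is a multiple of T_k.
All gears at start simultaneously when N is a common multiple of [14, 21, 19, 14]; the smallest such N is lcm(14, 21, 19, 14).
Start: lcm = T0 = 14
Fold in T1=21: gcd(14, 21) = 7; lcm(14, 21) = 14 * 21 / 7 = 294 / 7 = 42
Fold in T2=19: gcd(42, 19) = 1; lcm(42, 19) = 42 * 19 / 1 = 798 / 1 = 798
Fold in T3=14: gcd(798, 14) = 14; lcm(798, 14) = 798 * 14 / 14 = 11172 / 14 = 798
Full cycle length = 798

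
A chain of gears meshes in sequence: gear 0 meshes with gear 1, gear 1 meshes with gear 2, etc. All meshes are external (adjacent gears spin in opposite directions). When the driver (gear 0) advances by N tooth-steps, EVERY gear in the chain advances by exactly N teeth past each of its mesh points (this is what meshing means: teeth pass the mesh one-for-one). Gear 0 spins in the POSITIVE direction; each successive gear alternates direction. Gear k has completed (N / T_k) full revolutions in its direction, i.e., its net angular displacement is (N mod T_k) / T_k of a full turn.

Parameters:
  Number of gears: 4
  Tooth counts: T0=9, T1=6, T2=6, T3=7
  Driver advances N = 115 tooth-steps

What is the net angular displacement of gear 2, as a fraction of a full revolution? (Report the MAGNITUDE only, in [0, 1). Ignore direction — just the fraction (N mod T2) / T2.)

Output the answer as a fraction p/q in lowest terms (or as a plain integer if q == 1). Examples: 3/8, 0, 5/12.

Chain of 4 gears, tooth counts: [9, 6, 6, 7]
  gear 0: T0=9, direction=positive, advance = 115 mod 9 = 7 teeth = 7/9 turn
  gear 1: T1=6, direction=negative, advance = 115 mod 6 = 1 teeth = 1/6 turn
  gear 2: T2=6, direction=positive, advance = 115 mod 6 = 1 teeth = 1/6 turn
  gear 3: T3=7, direction=negative, advance = 115 mod 7 = 3 teeth = 3/7 turn
Gear 2: 115 mod 6 = 1
Fraction = 1 / 6 = 1/6 (gcd(1,6)=1) = 1/6

Answer: 1/6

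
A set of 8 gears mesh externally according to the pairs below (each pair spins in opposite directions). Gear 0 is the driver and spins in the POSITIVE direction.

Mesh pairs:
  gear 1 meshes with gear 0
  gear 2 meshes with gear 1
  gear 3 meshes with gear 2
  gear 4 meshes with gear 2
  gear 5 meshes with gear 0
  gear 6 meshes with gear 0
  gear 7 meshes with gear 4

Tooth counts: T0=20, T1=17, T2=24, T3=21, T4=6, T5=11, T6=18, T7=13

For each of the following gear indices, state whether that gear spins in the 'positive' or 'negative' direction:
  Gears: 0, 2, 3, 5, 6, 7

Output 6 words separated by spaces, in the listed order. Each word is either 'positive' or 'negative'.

Gear 0 (driver): positive (depth 0)
  gear 1: meshes with gear 0 -> depth 1 -> negative (opposite of gear 0)
  gear 2: meshes with gear 1 -> depth 2 -> positive (opposite of gear 1)
  gear 3: meshes with gear 2 -> depth 3 -> negative (opposite of gear 2)
  gear 4: meshes with gear 2 -> depth 3 -> negative (opposite of gear 2)
  gear 5: meshes with gear 0 -> depth 1 -> negative (opposite of gear 0)
  gear 6: meshes with gear 0 -> depth 1 -> negative (opposite of gear 0)
  gear 7: meshes with gear 4 -> depth 4 -> positive (opposite of gear 4)
Queried indices 0, 2, 3, 5, 6, 7 -> positive, positive, negative, negative, negative, positive

Answer: positive positive negative negative negative positive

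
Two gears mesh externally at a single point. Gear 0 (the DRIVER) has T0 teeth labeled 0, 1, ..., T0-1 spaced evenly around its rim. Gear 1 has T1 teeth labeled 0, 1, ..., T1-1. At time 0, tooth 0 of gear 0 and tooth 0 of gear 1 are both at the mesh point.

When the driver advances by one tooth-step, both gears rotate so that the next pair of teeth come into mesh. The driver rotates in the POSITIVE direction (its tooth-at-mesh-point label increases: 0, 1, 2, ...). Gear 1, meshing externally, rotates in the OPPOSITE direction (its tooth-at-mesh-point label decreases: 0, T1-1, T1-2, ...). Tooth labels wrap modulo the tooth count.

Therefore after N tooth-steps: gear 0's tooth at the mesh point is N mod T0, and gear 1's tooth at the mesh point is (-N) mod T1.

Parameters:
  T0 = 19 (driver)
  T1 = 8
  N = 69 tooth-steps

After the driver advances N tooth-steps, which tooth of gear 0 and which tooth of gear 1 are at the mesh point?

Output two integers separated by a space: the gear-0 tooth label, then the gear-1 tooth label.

Gear 0 (driver, T0=19): tooth at mesh = N mod T0
  69 = 3 * 19 + 12, so 69 mod 19 = 12
  gear 0 tooth = 12
Gear 1 (driven, T1=8): tooth at mesh = (-N) mod T1
  69 = 8 * 8 + 5, so 69 mod 8 = 5
  (-69) mod 8 = (-5) mod 8 = 8 - 5 = 3
Mesh after 69 steps: gear-0 tooth 12 meets gear-1 tooth 3

Answer: 12 3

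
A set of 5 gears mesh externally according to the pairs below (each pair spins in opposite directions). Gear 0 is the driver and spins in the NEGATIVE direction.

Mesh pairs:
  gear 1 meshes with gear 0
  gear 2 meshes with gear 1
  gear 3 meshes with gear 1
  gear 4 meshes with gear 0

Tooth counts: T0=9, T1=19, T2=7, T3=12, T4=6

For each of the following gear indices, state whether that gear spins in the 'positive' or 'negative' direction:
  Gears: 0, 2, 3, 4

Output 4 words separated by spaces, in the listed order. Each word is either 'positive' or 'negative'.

Answer: negative negative negative positive

Derivation:
Gear 0 (driver): negative (depth 0)
  gear 1: meshes with gear 0 -> depth 1 -> positive (opposite of gear 0)
  gear 2: meshes with gear 1 -> depth 2 -> negative (opposite of gear 1)
  gear 3: meshes with gear 1 -> depth 2 -> negative (opposite of gear 1)
  gear 4: meshes with gear 0 -> depth 1 -> positive (opposite of gear 0)
Queried indices 0, 2, 3, 4 -> negative, negative, negative, positive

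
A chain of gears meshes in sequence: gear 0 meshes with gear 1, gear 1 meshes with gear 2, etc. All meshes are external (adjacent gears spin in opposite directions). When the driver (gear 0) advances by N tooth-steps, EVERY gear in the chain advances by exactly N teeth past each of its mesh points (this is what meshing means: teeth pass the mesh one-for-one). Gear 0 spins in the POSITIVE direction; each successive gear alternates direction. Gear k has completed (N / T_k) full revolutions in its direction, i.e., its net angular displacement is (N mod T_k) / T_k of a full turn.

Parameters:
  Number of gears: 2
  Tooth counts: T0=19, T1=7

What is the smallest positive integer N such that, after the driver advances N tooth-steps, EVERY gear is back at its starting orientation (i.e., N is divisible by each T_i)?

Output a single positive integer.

Gear k returns to start when N is a multiple of T_k.
All gears at start simultaneously when N is a common multiple of [19, 7]; the smallest such N is lcm(19, 7).
Start: lcm = T0 = 19
Fold in T1=7: gcd(19, 7) = 1; lcm(19, 7) = 19 * 7 / 1 = 133 / 1 = 133
Full cycle length = 133

Answer: 133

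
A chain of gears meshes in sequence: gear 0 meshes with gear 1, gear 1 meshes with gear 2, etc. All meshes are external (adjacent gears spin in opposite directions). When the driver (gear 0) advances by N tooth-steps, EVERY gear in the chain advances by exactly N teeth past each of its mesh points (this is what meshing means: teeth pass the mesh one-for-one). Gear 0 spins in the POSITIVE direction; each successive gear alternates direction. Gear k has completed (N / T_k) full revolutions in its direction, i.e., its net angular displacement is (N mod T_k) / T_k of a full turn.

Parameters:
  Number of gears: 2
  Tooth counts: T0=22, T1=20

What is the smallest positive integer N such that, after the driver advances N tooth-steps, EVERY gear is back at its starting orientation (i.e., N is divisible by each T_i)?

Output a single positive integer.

Gear k returns to start when N is a multiple of T_k.
All gears at start simultaneously when N is a common multiple of [22, 20]; the smallest such N is lcm(22, 20).
Start: lcm = T0 = 22
Fold in T1=20: gcd(22, 20) = 2; lcm(22, 20) = 22 * 20 / 2 = 440 / 2 = 220
Full cycle length = 220

Answer: 220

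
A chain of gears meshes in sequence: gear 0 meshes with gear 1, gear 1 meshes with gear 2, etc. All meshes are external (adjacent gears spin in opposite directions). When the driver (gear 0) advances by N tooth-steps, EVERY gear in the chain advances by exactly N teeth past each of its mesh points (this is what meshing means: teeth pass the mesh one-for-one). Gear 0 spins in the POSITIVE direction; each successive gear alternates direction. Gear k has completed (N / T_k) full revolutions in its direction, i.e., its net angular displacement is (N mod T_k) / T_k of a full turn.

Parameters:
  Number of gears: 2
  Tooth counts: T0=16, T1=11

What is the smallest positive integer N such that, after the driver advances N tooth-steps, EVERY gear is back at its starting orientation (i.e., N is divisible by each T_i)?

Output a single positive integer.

Gear k returns to start when N is a multiple of T_k.
All gears at start simultaneously when N is a common multiple of [16, 11]; the smallest such N is lcm(16, 11).
Start: lcm = T0 = 16
Fold in T1=11: gcd(16, 11) = 1; lcm(16, 11) = 16 * 11 / 1 = 176 / 1 = 176
Full cycle length = 176

Answer: 176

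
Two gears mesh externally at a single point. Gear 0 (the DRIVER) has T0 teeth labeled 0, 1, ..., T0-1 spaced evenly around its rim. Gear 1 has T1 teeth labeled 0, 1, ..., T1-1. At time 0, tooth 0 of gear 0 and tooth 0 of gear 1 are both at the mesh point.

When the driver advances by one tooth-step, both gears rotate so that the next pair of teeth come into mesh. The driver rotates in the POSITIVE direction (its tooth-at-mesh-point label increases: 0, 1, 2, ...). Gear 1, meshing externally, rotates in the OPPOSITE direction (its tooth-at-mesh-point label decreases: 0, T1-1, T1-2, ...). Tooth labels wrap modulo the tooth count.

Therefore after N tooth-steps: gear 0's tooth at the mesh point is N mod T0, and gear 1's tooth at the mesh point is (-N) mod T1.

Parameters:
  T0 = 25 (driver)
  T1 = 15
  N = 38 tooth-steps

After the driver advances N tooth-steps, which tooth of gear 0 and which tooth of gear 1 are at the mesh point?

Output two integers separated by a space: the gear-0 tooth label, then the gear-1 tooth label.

Answer: 13 7

Derivation:
Gear 0 (driver, T0=25): tooth at mesh = N mod T0
  38 = 1 * 25 + 13, so 38 mod 25 = 13
  gear 0 tooth = 13
Gear 1 (driven, T1=15): tooth at mesh = (-N) mod T1
  38 = 2 * 15 + 8, so 38 mod 15 = 8
  (-38) mod 15 = (-8) mod 15 = 15 - 8 = 7
Mesh after 38 steps: gear-0 tooth 13 meets gear-1 tooth 7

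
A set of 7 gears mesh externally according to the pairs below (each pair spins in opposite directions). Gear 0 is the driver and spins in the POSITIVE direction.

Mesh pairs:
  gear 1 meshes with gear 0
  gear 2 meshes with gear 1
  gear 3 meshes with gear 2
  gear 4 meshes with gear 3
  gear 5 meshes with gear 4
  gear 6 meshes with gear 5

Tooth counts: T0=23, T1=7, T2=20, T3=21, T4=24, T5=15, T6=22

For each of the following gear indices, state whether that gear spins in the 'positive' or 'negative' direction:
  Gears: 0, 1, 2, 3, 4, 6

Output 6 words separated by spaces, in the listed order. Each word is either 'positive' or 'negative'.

Answer: positive negative positive negative positive positive

Derivation:
Gear 0 (driver): positive (depth 0)
  gear 1: meshes with gear 0 -> depth 1 -> negative (opposite of gear 0)
  gear 2: meshes with gear 1 -> depth 2 -> positive (opposite of gear 1)
  gear 3: meshes with gear 2 -> depth 3 -> negative (opposite of gear 2)
  gear 4: meshes with gear 3 -> depth 4 -> positive (opposite of gear 3)
  gear 5: meshes with gear 4 -> depth 5 -> negative (opposite of gear 4)
  gear 6: meshes with gear 5 -> depth 6 -> positive (opposite of gear 5)
Queried indices 0, 1, 2, 3, 4, 6 -> positive, negative, positive, negative, positive, positive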